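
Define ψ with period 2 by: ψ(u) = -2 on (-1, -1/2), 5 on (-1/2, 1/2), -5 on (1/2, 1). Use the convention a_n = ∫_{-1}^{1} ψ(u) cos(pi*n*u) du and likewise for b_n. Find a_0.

a_0 = ∫_{-1}^{1} ψ(u) du = 3/2.

3/2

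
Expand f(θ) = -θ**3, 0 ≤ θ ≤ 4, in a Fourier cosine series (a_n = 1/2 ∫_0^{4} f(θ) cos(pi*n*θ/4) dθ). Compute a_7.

384*(-4 + 49*pi**2)/(2401*pi**4)

a_7 = 1/2 ∫_0^{4} (-θ**3) cos(7*pi*θ/4) dθ.
Integrating by parts three times (tabular method), an antiderivative of (-θ**3) cos(7*pi*θ/4) is -4*θ**3*sin(7*pi*θ/4)/(7*pi) - 48*θ**2*cos(7*pi*θ/4)/(49*pi**2) + 384*θ*sin(7*pi*θ/4)/(343*pi**3) + 1536*cos(7*pi*θ/4)/(2401*pi**4); evaluating from 0 to 4: ∫_{0}^{4} (-θ**3) cos(7*pi*θ/4) dθ = (768*(-2 + 49*pi**2)/(2401*pi**4)) - (1536/(2401*pi**4)) = 768*(-4 + 49*pi**2)/(2401*pi**4).
Hence a_7 = (1/2)·(768*(-4 + 49*pi**2)/(2401*pi**4)) = 384*(-4 + 49*pi**2)/(2401*pi**4).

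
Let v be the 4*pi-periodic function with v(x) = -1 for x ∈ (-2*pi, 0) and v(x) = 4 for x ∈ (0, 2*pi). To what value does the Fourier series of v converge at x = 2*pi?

3/2

x = 2*pi differs from x = -2*pi by 1 full period(s), and the series is 4*pi-periodic.
At x = -2*pi the one-sided limits are v(-2*pi^-) = 4 and v(-2*pi^+) = -1.
By Dirichlet's theorem the series converges to their average, [(4) + (-1)]/2 = 3/2.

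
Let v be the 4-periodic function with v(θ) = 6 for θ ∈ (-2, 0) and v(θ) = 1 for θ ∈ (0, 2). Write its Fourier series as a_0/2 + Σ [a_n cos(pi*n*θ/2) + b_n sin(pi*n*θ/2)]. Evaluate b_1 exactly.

-10/pi

b_1 = 1/2 ∫_{-2}^{2} v(θ) sin(pi*θ/2) dθ.
Split the integral at the breakpoints.
Directly, an antiderivative of (6) sin(pi*θ/2) is -12*cos(pi*θ/2)/pi; evaluating from -2 to 0: ∫_{-2}^{0} (6) sin(pi*θ/2) dθ = (-12/pi) - (12/pi) = -24/pi.
Directly, an antiderivative of (1) sin(pi*θ/2) is -2*cos(pi*θ/2)/pi; evaluating from 0 to 2: ∫_{0}^{2} (1) sin(pi*θ/2) dθ = (2/pi) - (-2/pi) = 4/pi.
Summing the pieces and multiplying by (1/2) gives b_1 = -10/pi.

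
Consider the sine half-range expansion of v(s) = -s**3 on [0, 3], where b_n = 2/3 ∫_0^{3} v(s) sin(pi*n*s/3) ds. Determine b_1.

-54/pi + 324/pi**3

b_1 = 2/3 ∫_0^{3} (-s**3) sin(pi*s/3) ds.
Integrating by parts three times (tabular method), an antiderivative of (-s**3) sin(pi*s/3) is 3*s**3*cos(pi*s/3)/pi - 27*s**2*sin(pi*s/3)/pi**2 - 162*s*cos(pi*s/3)/pi**3 + 486*sin(pi*s/3)/pi**4; evaluating from 0 to 3: ∫_{0}^{3} (-s**3) sin(pi*s/3) ds = (-81/pi + 486/pi**3) - (0) = -81/pi + 486/pi**3.
Hence b_1 = (2/3)·(-81/pi + 486/pi**3) = -54/pi + 324/pi**3.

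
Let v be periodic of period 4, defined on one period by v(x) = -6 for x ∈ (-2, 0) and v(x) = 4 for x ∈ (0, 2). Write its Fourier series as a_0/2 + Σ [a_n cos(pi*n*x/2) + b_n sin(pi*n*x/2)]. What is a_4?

a_4 = 1/2 ∫_{-2}^{2} v(x) cos(2*pi*x) dx.
Split the integral at the breakpoints.
Directly, an antiderivative of (-6) cos(2*pi*x) is -3*sin(2*pi*x)/pi; evaluating from -2 to 0: ∫_{-2}^{0} (-6) cos(2*pi*x) dx = (0) - (0) = 0.
Directly, an antiderivative of (4) cos(2*pi*x) is 2*sin(2*pi*x)/pi; evaluating from 0 to 2: ∫_{0}^{2} (4) cos(2*pi*x) dx = (0) - (0) = 0.
Summing the pieces and multiplying by (1/2) gives a_4 = 0.

0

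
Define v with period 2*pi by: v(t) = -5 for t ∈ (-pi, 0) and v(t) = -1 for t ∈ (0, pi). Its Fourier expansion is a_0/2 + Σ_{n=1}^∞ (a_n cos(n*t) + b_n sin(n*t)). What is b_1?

b_1 = 1/pi ∫_{-pi}^{pi} v(t) sin(t) dt.
Split the integral at the breakpoints.
Directly, an antiderivative of (-5) sin(t) is 5*cos(t); evaluating from -pi to 0: ∫_{-pi}^{0} (-5) sin(t) dt = (5) - (-5) = 10.
Directly, an antiderivative of (-1) sin(t) is cos(t); evaluating from 0 to pi: ∫_{0}^{pi} (-1) sin(t) dt = (-1) - (1) = -2.
Summing the pieces and multiplying by (1/pi) gives b_1 = 8/pi.

8/pi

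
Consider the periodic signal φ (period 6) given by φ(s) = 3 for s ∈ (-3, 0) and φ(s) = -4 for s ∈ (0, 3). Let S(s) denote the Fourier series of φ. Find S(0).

At s = 0 the one-sided limits are φ(0^-) = 3 and φ(0^+) = -4.
By Dirichlet's theorem the series converges to their average, [(3) + (-4)]/2 = -1/2.

-1/2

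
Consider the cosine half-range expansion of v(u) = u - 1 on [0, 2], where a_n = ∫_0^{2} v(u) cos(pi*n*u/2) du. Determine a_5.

-8/(25*pi**2)

a_5 = ∫_0^{2} (u - 1) cos(5*pi*u/2) du.
Integrating by parts (boundary term plus one more integral), an antiderivative of (u - 1) cos(5*pi*u/2) is 2*u*sin(5*pi*u/2)/(5*pi) - 2*sin(5*pi*u/2)/(5*pi) + 4*cos(5*pi*u/2)/(25*pi**2); evaluating from 0 to 2: ∫_{0}^{2} (u - 1) cos(5*pi*u/2) du = (-4/(25*pi**2)) - (4/(25*pi**2)) = -8/(25*pi**2).
Hence a_5 = -8/(25*pi**2).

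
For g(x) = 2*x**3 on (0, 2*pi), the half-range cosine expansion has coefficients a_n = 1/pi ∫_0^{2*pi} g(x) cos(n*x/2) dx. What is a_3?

a_3 = 1/pi ∫_0^{2*pi} (2*x**3) cos(3*x/2) dx.
Integrating by parts three times (tabular method), an antiderivative of (2*x**3) cos(3*x/2) is 4*x**3*sin(3*x/2)/3 + 8*x**2*cos(3*x/2)/3 - 32*x*sin(3*x/2)/9 - 64*cos(3*x/2)/27; evaluating from 0 to 2*pi: ∫_{0}^{2*pi} (2*x**3) cos(3*x/2) dx = (64/27 - 32*pi**2/3) - (-64/27) = 128/27 - 32*pi**2/3.
Hence a_3 = (1/pi)·(128/27 - 32*pi**2/3) = 32*(4 - 9*pi**2)/(27*pi).

32*(4 - 9*pi**2)/(27*pi)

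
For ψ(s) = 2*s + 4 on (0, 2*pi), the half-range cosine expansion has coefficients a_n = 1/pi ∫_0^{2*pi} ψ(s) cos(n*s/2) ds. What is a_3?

-16/(9*pi)

a_3 = 1/pi ∫_0^{2*pi} (2*s + 4) cos(3*s/2) ds.
Integrating by parts (boundary term plus one more integral), an antiderivative of (2*s + 4) cos(3*s/2) is 4*s*sin(3*s/2)/3 + 8*sin(3*s/2)/3 + 8*cos(3*s/2)/9; evaluating from 0 to 2*pi: ∫_{0}^{2*pi} (2*s + 4) cos(3*s/2) ds = (-8/9) - (8/9) = -16/9.
Hence a_3 = (1/pi)·(-16/9) = -16/(9*pi).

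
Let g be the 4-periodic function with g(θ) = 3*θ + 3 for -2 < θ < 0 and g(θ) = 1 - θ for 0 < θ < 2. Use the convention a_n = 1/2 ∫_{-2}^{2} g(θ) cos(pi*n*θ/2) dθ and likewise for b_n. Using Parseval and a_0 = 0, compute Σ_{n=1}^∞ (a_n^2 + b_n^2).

Parseval: a_0^2/2 + Σ_{n≥1} (a_n^2+b_n^2) = 1/2 ∫_{-2}^{2} g(θ)^2 dθ = 10/3.
Subtract a_0^2/2 = 0: Σ (a_n^2+b_n^2) = 10/3.

10/3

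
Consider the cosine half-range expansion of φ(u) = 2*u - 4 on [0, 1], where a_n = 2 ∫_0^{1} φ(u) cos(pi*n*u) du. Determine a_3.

-8/(9*pi**2)

a_3 = 2 ∫_0^{1} (2*u - 4) cos(3*pi*u) du.
Integrating by parts (boundary term plus one more integral), an antiderivative of (2*u - 4) cos(3*pi*u) is 2*u*sin(3*pi*u)/(3*pi) - 4*sin(3*pi*u)/(3*pi) + 2*cos(3*pi*u)/(9*pi**2); evaluating from 0 to 1: ∫_{0}^{1} (2*u - 4) cos(3*pi*u) du = (-2/(9*pi**2)) - (2/(9*pi**2)) = -4/(9*pi**2).
Hence a_3 = 2·(-4/(9*pi**2)) = -8/(9*pi**2).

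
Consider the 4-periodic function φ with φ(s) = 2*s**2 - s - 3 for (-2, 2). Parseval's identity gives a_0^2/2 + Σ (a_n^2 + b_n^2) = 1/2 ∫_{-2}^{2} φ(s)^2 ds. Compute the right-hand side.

214/15

1/2 ∫_{-2}^{2} φ(s)^2 ds = 1/2 · (428/15) = 214/15.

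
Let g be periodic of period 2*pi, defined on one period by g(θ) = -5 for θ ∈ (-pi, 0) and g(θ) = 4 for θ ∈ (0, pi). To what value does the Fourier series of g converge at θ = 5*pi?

-1/2

θ = 5*pi differs from θ = pi by 2 full period(s), and the series is 2*pi-periodic.
At θ = pi the one-sided limits are g(pi^-) = 4 and g(pi^+) = -5.
By Dirichlet's theorem the series converges to their average, [(4) + (-5)]/2 = -1/2.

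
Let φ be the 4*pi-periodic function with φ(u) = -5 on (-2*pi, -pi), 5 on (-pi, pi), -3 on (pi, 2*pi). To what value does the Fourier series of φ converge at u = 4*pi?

u = 4*pi differs from u = 0 by 1 full period(s), and the series is 4*pi-periodic.
φ is continuous at u = 0 with value 5, so the series converges to 5 there.

5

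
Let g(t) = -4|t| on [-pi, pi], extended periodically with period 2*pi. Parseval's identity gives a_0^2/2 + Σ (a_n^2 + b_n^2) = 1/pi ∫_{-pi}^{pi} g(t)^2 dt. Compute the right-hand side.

1/pi ∫_{-pi}^{pi} g(t)^2 dt = 1/pi · (32*pi**3/3) = 32*pi**2/3.

32*pi**2/3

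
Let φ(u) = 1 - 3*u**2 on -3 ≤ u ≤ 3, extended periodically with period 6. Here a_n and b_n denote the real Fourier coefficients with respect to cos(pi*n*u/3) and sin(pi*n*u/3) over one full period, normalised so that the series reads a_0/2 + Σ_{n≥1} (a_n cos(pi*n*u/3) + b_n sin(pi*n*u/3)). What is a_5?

108/(25*pi**2)

a_5 = 1/3 ∫_{-3}^{3} φ(u) cos(5*pi*u/3) du.
φ is even and cos(5*pi*u/3) is even, so the integrand is even and a_5 = 2/3 ∫_0^{3} φ(u) cos(5*pi*u/3) du.
Integrating by parts twice (tabular method), an antiderivative of (1 - 3*u**2) cos(5*pi*u/3) is -9*u**2*sin(5*pi*u/3)/(5*pi) - 54*u*cos(5*pi*u/3)/(25*pi**2) + 162*sin(5*pi*u/3)/(125*pi**3) + 3*sin(5*pi*u/3)/(5*pi); evaluating from 0 to 3: ∫_{0}^{3} (1 - 3*u**2) cos(5*pi*u/3) du = (162/(25*pi**2)) - (0) = 162/(25*pi**2).
Hence a_5 = (2/3)·(162/(25*pi**2)) = 108/(25*pi**2).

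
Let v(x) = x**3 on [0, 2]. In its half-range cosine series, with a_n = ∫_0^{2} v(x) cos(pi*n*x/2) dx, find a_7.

a_7 = ∫_0^{2} (x**3) cos(7*pi*x/2) dx.
Integrating by parts three times (tabular method), an antiderivative of (x**3) cos(7*pi*x/2) is 2*x**3*sin(7*pi*x/2)/(7*pi) + 12*x**2*cos(7*pi*x/2)/(49*pi**2) - 48*x*sin(7*pi*x/2)/(343*pi**3) - 96*cos(7*pi*x/2)/(2401*pi**4); evaluating from 0 to 2: ∫_{0}^{2} (x**3) cos(7*pi*x/2) dx = (48*(2 - 49*pi**2)/(2401*pi**4)) - (-96/(2401*pi**4)) = 48*(4 - 49*pi**2)/(2401*pi**4).
Hence a_7 = 48*(4 - 49*pi**2)/(2401*pi**4).

48*(4 - 49*pi**2)/(2401*pi**4)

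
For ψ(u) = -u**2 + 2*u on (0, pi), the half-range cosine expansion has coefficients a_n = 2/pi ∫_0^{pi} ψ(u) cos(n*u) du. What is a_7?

4*(-2 + pi)/(49*pi)

a_7 = 2/pi ∫_0^{pi} (-u**2 + 2*u) cos(7*u) du.
Integrating by parts twice (tabular method), an antiderivative of (-u**2 + 2*u) cos(7*u) is -u**2*sin(7*u)/7 + 2*u*sin(7*u)/7 - 2*u*cos(7*u)/49 + 2*sin(7*u)/343 + 2*cos(7*u)/49; evaluating from 0 to pi: ∫_{0}^{pi} (-u**2 + 2*u) cos(7*u) du = (-2/49 + 2*pi/49) - (2/49) = -4/49 + 2*pi/49.
Hence a_7 = (2/pi)·(-4/49 + 2*pi/49) = 4*(-2 + pi)/(49*pi).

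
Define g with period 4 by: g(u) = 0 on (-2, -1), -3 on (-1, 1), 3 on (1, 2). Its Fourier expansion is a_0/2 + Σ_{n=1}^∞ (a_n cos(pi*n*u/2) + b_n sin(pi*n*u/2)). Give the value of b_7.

3/(7*pi)

b_7 = 1/2 ∫_{-2}^{2} g(u) sin(7*pi*u/2) du.
Split the integral at the breakpoints.
∫_{-2}^{-1} (0) sin(7*pi*u/2) du = 0.
Directly, an antiderivative of (-3) sin(7*pi*u/2) is 6*cos(7*pi*u/2)/(7*pi); evaluating from -1 to 1: ∫_{-1}^{1} (-3) sin(7*pi*u/2) du = (0) - (0) = 0.
Directly, an antiderivative of (3) sin(7*pi*u/2) is -6*cos(7*pi*u/2)/(7*pi); evaluating from 1 to 2: ∫_{1}^{2} (3) sin(7*pi*u/2) du = (6/(7*pi)) - (0) = 6/(7*pi).
Summing the pieces and multiplying by (1/2) gives b_7 = 3/(7*pi).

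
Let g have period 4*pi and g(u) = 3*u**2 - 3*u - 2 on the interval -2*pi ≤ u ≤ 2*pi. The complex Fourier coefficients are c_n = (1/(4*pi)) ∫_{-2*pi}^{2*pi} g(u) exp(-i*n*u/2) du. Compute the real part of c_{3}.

Since g is real-valued, Re(c_{3}) = (1/(4*pi)) ∫_{-2*pi}^{2*pi} g(u) cos(3*u/2) du = a_{3}/2.
Integrating by parts twice (tabular method), an antiderivative of (3*u**2 - 3*u - 2) cos(3*u/2) is 2*u**2*sin(3*u/2) - 2*u*sin(3*u/2) + 8*u*cos(3*u/2)/3 - 28*sin(3*u/2)/9 - 4*cos(3*u/2)/3; evaluating from -2*pi to 2*pi: ∫_{-2*pi}^{2*pi} (3*u**2 - 3*u - 2) cos(3*u/2) du = (4/3 - 16*pi/3) - (4/3 + 16*pi/3) = -32*pi/3.
Hence Re(c_{3}) = (1/(4*pi))·(-32*pi/3) = -8/3.

-8/3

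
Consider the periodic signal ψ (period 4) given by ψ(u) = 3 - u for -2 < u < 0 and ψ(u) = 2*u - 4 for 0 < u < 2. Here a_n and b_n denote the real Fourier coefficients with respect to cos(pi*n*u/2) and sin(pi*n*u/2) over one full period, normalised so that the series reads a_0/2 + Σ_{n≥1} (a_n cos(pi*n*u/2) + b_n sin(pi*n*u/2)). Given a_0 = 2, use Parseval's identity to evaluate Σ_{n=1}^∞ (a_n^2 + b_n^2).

Parseval: a_0^2/2 + Σ_{n≥1} (a_n^2+b_n^2) = 1/2 ∫_{-2}^{2} ψ(u)^2 du = 65/3.
Subtract a_0^2/2 = 2: Σ (a_n^2+b_n^2) = 59/3.

59/3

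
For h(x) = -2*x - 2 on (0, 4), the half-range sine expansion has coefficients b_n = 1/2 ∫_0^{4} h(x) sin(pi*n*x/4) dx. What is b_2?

8/pi

b_2 = 1/2 ∫_0^{4} (-2*x - 2) sin(pi*x/2) dx.
Integrating by parts (boundary term plus one more integral), an antiderivative of (-2*x - 2) sin(pi*x/2) is 4*x*cos(pi*x/2)/pi - 8*sin(pi*x/2)/pi**2 + 4*cos(pi*x/2)/pi; evaluating from 0 to 4: ∫_{0}^{4} (-2*x - 2) sin(pi*x/2) dx = (20/pi) - (4/pi) = 16/pi.
Hence b_2 = (1/2)·(16/pi) = 8/pi.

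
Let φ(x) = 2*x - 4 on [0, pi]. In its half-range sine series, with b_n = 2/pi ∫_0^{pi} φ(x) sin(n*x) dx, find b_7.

4*(-4 + pi)/(7*pi)

b_7 = 2/pi ∫_0^{pi} (2*x - 4) sin(7*x) dx.
Integrating by parts (boundary term plus one more integral), an antiderivative of (2*x - 4) sin(7*x) is -2*x*cos(7*x)/7 + 2*sin(7*x)/49 + 4*cos(7*x)/7; evaluating from 0 to pi: ∫_{0}^{pi} (2*x - 4) sin(7*x) dx = (-4/7 + 2*pi/7) - (4/7) = -8/7 + 2*pi/7.
Hence b_7 = (2/pi)·(-8/7 + 2*pi/7) = 4*(-4 + pi)/(7*pi).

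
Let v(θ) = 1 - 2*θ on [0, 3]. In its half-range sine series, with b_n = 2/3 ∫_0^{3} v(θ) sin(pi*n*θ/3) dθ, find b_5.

-8/(5*pi)

b_5 = 2/3 ∫_0^{3} (1 - 2*θ) sin(5*pi*θ/3) dθ.
Integrating by parts (boundary term plus one more integral), an antiderivative of (1 - 2*θ) sin(5*pi*θ/3) is 6*θ*cos(5*pi*θ/3)/(5*pi) - 18*sin(5*pi*θ/3)/(25*pi**2) - 3*cos(5*pi*θ/3)/(5*pi); evaluating from 0 to 3: ∫_{0}^{3} (1 - 2*θ) sin(5*pi*θ/3) dθ = (-3/pi) - (-3/(5*pi)) = -12/(5*pi).
Hence b_5 = (2/3)·(-12/(5*pi)) = -8/(5*pi).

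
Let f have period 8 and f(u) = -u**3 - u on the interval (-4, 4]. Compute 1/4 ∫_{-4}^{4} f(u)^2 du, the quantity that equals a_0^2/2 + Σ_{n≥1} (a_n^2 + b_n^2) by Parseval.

1/4 ∫_{-4}^{4} f(u)^2 du = 1/4 · (582016/105) = 145504/105.

145504/105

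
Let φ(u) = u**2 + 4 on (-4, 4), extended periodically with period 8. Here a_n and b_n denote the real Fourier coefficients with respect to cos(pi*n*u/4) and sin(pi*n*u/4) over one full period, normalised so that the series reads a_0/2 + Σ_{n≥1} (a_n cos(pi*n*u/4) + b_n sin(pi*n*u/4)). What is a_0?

a_0 = 1/4 ∫_{-4}^{4} φ(u) du = 1/4 · (224/3) = 56/3.

56/3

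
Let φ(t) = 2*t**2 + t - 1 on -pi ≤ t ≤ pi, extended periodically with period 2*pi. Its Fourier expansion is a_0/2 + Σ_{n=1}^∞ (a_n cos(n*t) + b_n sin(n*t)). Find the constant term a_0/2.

a_0 = 1/pi ∫_{-pi}^{pi} φ(t) dt = 1/pi · (-2*pi + 4*pi**3/3) = -2 + 4*pi**2/3.
So the constant term a_0/2 = -1 + 2*pi**2/3.

-1 + 2*pi**2/3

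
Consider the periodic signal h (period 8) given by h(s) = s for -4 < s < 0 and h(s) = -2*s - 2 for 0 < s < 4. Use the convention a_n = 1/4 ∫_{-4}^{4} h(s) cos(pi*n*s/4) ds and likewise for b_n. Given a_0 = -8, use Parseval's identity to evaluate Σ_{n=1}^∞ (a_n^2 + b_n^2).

44/3

Parseval: a_0^2/2 + Σ_{n≥1} (a_n^2+b_n^2) = 1/4 ∫_{-4}^{4} h(s)^2 ds = 140/3.
Subtract a_0^2/2 = 32: Σ (a_n^2+b_n^2) = 44/3.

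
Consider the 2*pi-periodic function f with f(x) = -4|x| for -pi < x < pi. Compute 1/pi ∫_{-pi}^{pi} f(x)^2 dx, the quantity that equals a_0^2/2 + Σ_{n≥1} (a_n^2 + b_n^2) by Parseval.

1/pi ∫_{-pi}^{pi} f(x)^2 dx = 1/pi · (32*pi**3/3) = 32*pi**2/3.

32*pi**2/3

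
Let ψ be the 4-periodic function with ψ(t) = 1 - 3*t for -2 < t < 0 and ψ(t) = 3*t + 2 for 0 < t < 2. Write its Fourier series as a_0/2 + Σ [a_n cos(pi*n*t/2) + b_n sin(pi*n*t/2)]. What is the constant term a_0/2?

a_0 = 1/2 ∫_{-2}^{2} ψ(t) dt = 1/2 · (18) = 9.
So the constant term a_0/2 = 9/2.

9/2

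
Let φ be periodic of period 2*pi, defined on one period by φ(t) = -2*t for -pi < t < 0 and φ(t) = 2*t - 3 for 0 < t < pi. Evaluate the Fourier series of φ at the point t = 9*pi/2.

t = 9*pi/2 differs from t = pi/2 by 2 full period(s), and the series is 2*pi-periodic.
φ is continuous at t = pi/2 with value -3 + pi, so the series converges to -3 + pi there.

-3 + pi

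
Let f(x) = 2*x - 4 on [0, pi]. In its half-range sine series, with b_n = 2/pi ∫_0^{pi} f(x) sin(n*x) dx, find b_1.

4 - 16/pi

b_1 = 2/pi ∫_0^{pi} (2*x - 4) sin(x) dx.
Integrating by parts (boundary term plus one more integral), an antiderivative of (2*x - 4) sin(x) is -2*x*cos(x) + 2*sin(x) + 4*cos(x); evaluating from 0 to pi: ∫_{0}^{pi} (2*x - 4) sin(x) dx = (-4 + 2*pi) - (4) = -8 + 2*pi.
Hence b_1 = (2/pi)·(-8 + 2*pi) = 4 - 16/pi.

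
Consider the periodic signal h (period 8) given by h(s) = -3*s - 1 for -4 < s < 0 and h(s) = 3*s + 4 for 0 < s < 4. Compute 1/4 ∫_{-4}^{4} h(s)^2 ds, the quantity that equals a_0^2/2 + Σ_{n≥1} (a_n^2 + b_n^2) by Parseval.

1/4 ∫_{-4}^{4} h(s)^2 ds = 1/4 · (596) = 149.

149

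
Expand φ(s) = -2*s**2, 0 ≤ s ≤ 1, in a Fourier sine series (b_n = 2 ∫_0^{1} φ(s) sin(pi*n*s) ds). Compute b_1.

-4/pi + 16/pi**3

b_1 = 2 ∫_0^{1} (-2*s**2) sin(pi*s) ds.
Integrating by parts twice (tabular method), an antiderivative of (-2*s**2) sin(pi*s) is 2*s**2*cos(pi*s)/pi - 4*s*sin(pi*s)/pi**2 - 4*cos(pi*s)/pi**3; evaluating from 0 to 1: ∫_{0}^{1} (-2*s**2) sin(pi*s) ds = (-2/pi + 4/pi**3) - (-4/pi**3) = -2/pi + 8/pi**3.
Hence b_1 = 2·(-2/pi + 8/pi**3) = -4/pi + 16/pi**3.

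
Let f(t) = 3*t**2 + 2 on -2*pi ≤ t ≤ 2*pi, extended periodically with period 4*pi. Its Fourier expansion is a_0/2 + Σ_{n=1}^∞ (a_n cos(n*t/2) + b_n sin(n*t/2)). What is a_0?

a_0 = (1/(2*pi)) ∫_{-2*pi}^{2*pi} f(t) dt = (1/(2*pi)) · (8*pi + 16*pi**3) = 4 + 8*pi**2.

4 + 8*pi**2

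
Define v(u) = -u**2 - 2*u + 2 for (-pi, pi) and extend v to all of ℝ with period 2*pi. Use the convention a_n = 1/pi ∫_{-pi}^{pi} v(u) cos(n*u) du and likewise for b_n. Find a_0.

a_0 = 1/pi ∫_{-pi}^{pi} v(u) du = 1/pi · (2*pi*(6 - pi**2)/3) = 4 - 2*pi**2/3.

4 - 2*pi**2/3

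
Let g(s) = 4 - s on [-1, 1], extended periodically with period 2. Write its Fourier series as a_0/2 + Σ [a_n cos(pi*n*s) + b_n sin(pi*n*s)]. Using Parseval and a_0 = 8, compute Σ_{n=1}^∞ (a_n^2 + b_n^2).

Parseval: a_0^2/2 + Σ_{n≥1} (a_n^2+b_n^2) = ∫_{-1}^{1} g(s)^2 ds = 98/3.
Subtract a_0^2/2 = 32: Σ (a_n^2+b_n^2) = 2/3.

2/3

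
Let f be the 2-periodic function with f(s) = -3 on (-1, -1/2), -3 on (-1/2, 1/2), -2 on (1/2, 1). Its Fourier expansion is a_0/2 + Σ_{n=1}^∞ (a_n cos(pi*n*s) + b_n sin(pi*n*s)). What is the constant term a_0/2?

-11/4

a_0 = ∫_{-1}^{1} f(s) ds = -11/2.
So the constant term a_0/2 = -11/4.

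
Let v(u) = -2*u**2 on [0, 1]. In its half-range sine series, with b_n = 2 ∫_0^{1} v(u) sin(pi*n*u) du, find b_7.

b_7 = 2 ∫_0^{1} (-2*u**2) sin(7*pi*u) du.
Integrating by parts twice (tabular method), an antiderivative of (-2*u**2) sin(7*pi*u) is 2*u**2*cos(7*pi*u)/(7*pi) - 4*u*sin(7*pi*u)/(49*pi**2) - 4*cos(7*pi*u)/(343*pi**3); evaluating from 0 to 1: ∫_{0}^{1} (-2*u**2) sin(7*pi*u) du = (2*(2 - 49*pi**2)/(343*pi**3)) - (-4/(343*pi**3)) = 2*(4 - 49*pi**2)/(343*pi**3).
Hence b_7 = 2·(2*(4 - 49*pi**2)/(343*pi**3)) = 4*(4 - 49*pi**2)/(343*pi**3).

4*(4 - 49*pi**2)/(343*pi**3)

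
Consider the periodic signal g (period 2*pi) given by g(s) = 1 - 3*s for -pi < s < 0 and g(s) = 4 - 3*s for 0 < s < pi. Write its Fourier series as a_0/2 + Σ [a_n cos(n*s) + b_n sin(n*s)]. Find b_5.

b_5 = 1/pi ∫_{-pi}^{pi} g(s) sin(5*s) ds.
Split the integral at the breakpoints.
Integrating by parts (boundary term plus one more integral), an antiderivative of (1 - 3*s) sin(5*s) is 3*s*cos(5*s)/5 - 3*sin(5*s)/25 - cos(5*s)/5; evaluating from -pi to 0: ∫_{-pi}^{0} (1 - 3*s) sin(5*s) ds = (-1/5) - (1/5 + 3*pi/5) = -3*pi/5 - 2/5.
Integrating by parts (boundary term plus one more integral), an antiderivative of (4 - 3*s) sin(5*s) is 3*s*cos(5*s)/5 - 3*sin(5*s)/25 - 4*cos(5*s)/5; evaluating from 0 to pi: ∫_{0}^{pi} (4 - 3*s) sin(5*s) ds = (4/5 - 3*pi/5) - (-4/5) = 8/5 - 3*pi/5.
Summing the pieces and multiplying by (1/pi) gives b_5 = 6*(1 - pi)/(5*pi).

6*(1 - pi)/(5*pi)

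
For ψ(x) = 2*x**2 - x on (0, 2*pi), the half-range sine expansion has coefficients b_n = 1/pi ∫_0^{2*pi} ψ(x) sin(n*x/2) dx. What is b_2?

b_2 = 1/pi ∫_0^{2*pi} (2*x**2 - x) sin(x) dx.
Integrating by parts twice (tabular method), an antiderivative of (2*x**2 - x) sin(x) is -2*x**2*cos(x) + 4*x*sin(x) + x*cos(x) - sin(x) + 4*cos(x); evaluating from 0 to 2*pi: ∫_{0}^{2*pi} (2*x**2 - x) sin(x) dx = (-8*pi**2 + 4 + 2*pi) - (4) = 2*pi*(1 - 4*pi).
Hence b_2 = (1/pi)·(2*pi*(1 - 4*pi)) = 2 - 8*pi.

2 - 8*pi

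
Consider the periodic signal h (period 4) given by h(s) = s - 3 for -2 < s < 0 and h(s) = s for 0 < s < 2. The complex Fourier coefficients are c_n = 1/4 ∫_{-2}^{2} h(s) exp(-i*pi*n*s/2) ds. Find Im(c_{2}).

1/pi

Since h is real-valued, Im(c_{2}) = -1/4 ∫_{-2}^{2} h(s) sin(pi*s) ds = -b_{2}/2.
Split the integral at the breakpoints.
Integrating by parts (boundary term plus one more integral), an antiderivative of (s - 3) sin(pi*s) is -s*cos(pi*s)/pi + sin(pi*s)/pi**2 + 3*cos(pi*s)/pi; evaluating from -2 to 0: ∫_{-2}^{0} (s - 3) sin(pi*s) ds = (3/pi) - (5/pi) = -2/pi.
Integrating by parts (boundary term plus one more integral), an antiderivative of (s) sin(pi*s) is -s*cos(pi*s)/pi + sin(pi*s)/pi**2; evaluating from 0 to 2: ∫_{0}^{2} (s) sin(pi*s) ds = (-2/pi) - (0) = -2/pi.
So ∫_{-2}^{2} h(s) sin(pi*s) ds = -4/pi.
Hence Im(c_{2}) = (-1/4)·(-4/pi) = 1/pi.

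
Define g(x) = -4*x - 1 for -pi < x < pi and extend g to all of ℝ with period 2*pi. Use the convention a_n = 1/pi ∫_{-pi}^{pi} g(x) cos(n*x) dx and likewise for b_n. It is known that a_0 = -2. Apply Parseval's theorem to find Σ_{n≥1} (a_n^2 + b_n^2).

32*pi**2/3

Parseval: a_0^2/2 + Σ_{n≥1} (a_n^2+b_n^2) = 1/pi ∫_{-pi}^{pi} g(x)^2 dx = 2 + 32*pi**2/3.
Subtract a_0^2/2 = 2: Σ (a_n^2+b_n^2) = 32*pi**2/3.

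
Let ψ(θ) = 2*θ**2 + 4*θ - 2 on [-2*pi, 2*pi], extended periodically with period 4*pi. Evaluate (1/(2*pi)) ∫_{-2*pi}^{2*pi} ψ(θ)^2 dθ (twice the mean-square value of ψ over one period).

(1/(2*pi)) ∫_{-2*pi}^{2*pi} ψ(θ)^2 dθ = (1/(2*pi)) · (16*pi*(15 + 40*pi**2 + 48*pi**4)/15) = 8 + 64*pi**2/3 + 128*pi**4/5.

8 + 64*pi**2/3 + 128*pi**4/5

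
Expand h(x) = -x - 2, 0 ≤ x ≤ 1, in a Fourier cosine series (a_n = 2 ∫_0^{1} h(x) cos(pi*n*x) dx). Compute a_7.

a_7 = 2 ∫_0^{1} (-x - 2) cos(7*pi*x) dx.
Integrating by parts (boundary term plus one more integral), an antiderivative of (-x - 2) cos(7*pi*x) is -x*sin(7*pi*x)/(7*pi) - 2*sin(7*pi*x)/(7*pi) - cos(7*pi*x)/(49*pi**2); evaluating from 0 to 1: ∫_{0}^{1} (-x - 2) cos(7*pi*x) dx = (1/(49*pi**2)) - (-1/(49*pi**2)) = 2/(49*pi**2).
Hence a_7 = 2·(2/(49*pi**2)) = 4/(49*pi**2).

4/(49*pi**2)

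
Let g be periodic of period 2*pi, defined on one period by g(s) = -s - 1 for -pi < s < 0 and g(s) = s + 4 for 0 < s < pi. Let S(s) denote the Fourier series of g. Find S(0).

At s = 0 the one-sided limits are g(0^-) = -1 and g(0^+) = 4.
By Dirichlet's theorem the series converges to their average, [(-1) + (4)]/2 = 3/2.

3/2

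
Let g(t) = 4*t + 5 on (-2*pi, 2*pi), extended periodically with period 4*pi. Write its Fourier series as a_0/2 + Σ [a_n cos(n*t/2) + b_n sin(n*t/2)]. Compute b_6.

-8/3

b_6 = (1/(2*pi)) ∫_{-2*pi}^{2*pi} g(t) sin(3*t) dt.
Integrating by parts (boundary term plus one more integral), an antiderivative of (4*t + 5) sin(3*t) is -4*t*cos(3*t)/3 + 4*sin(3*t)/9 - 5*cos(3*t)/3; evaluating from -2*pi to 2*pi: ∫_{-2*pi}^{2*pi} (4*t + 5) sin(3*t) dt = (-8*pi/3 - 5/3) - (-5/3 + 8*pi/3) = -16*pi/3.
Hence b_6 = (1/(2*pi))·(-16*pi/3) = -8/3.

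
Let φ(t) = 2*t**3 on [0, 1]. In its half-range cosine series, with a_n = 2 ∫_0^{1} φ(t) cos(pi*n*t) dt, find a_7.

12*(4 - 49*pi**2)/(2401*pi**4)

a_7 = 2 ∫_0^{1} (2*t**3) cos(7*pi*t) dt.
Integrating by parts three times (tabular method), an antiderivative of (2*t**3) cos(7*pi*t) is 2*t**3*sin(7*pi*t)/(7*pi) + 6*t**2*cos(7*pi*t)/(49*pi**2) - 12*t*sin(7*pi*t)/(343*pi**3) - 12*cos(7*pi*t)/(2401*pi**4); evaluating from 0 to 1: ∫_{0}^{1} (2*t**3) cos(7*pi*t) dt = (6*(2 - 49*pi**2)/(2401*pi**4)) - (-12/(2401*pi**4)) = 6*(4 - 49*pi**2)/(2401*pi**4).
Hence a_7 = 2·(6*(4 - 49*pi**2)/(2401*pi**4)) = 12*(4 - 49*pi**2)/(2401*pi**4).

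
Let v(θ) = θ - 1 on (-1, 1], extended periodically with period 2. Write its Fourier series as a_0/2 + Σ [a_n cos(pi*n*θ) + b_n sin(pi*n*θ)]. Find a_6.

0

a_6 = ∫_{-1}^{1} v(θ) cos(6*pi*θ) dθ.
Integrating by parts (boundary term plus one more integral), an antiderivative of (θ - 1) cos(6*pi*θ) is θ*sin(6*pi*θ)/(6*pi) - sin(6*pi*θ)/(6*pi) + cos(6*pi*θ)/(36*pi**2); evaluating from -1 to 1: ∫_{-1}^{1} (θ - 1) cos(6*pi*θ) dθ = (1/(36*pi**2)) - (1/(36*pi**2)) = 0.
Hence a_6 = 0.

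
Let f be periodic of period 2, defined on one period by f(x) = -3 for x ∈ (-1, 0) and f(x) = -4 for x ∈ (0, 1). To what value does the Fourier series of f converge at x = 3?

-7/2

x = 3 differs from x = 1 by 1 full period(s), and the series is 2-periodic.
At x = 1 the one-sided limits are f(1^-) = -4 and f(1^+) = -3.
By Dirichlet's theorem the series converges to their average, [(-4) + (-3)]/2 = -7/2.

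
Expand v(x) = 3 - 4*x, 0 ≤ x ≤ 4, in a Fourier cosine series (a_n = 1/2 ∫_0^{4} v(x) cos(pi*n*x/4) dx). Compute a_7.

64/(49*pi**2)

a_7 = 1/2 ∫_0^{4} (3 - 4*x) cos(7*pi*x/4) dx.
Integrating by parts (boundary term plus one more integral), an antiderivative of (3 - 4*x) cos(7*pi*x/4) is -16*x*sin(7*pi*x/4)/(7*pi) + 12*sin(7*pi*x/4)/(7*pi) - 64*cos(7*pi*x/4)/(49*pi**2); evaluating from 0 to 4: ∫_{0}^{4} (3 - 4*x) cos(7*pi*x/4) dx = (64/(49*pi**2)) - (-64/(49*pi**2)) = 128/(49*pi**2).
Hence a_7 = (1/2)·(128/(49*pi**2)) = 64/(49*pi**2).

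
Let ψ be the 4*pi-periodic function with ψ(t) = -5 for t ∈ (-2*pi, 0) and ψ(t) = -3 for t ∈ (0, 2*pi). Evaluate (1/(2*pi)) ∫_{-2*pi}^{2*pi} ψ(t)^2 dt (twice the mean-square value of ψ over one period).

34

(1/(2*pi)) ∫_{-2*pi}^{2*pi} ψ(t)^2 dt = (1/(2*pi)) · (68*pi) = 34.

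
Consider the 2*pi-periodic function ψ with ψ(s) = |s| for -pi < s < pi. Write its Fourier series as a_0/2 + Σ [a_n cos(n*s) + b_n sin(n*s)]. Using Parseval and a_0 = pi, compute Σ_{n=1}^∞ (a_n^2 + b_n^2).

pi**2/6

Parseval: a_0^2/2 + Σ_{n≥1} (a_n^2+b_n^2) = 1/pi ∫_{-pi}^{pi} ψ(s)^2 ds = 2*pi**2/3.
Subtract a_0^2/2 = pi**2/2: Σ (a_n^2+b_n^2) = pi**2/6.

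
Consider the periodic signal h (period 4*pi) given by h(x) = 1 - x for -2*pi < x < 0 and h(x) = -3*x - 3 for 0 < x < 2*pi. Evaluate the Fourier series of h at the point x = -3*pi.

x = -3*pi differs from x = pi by -1 full period(s), and the series is 4*pi-periodic.
h is continuous at x = pi with value -3*pi - 3, so the series converges to -3*pi - 3 there.

-3*pi - 3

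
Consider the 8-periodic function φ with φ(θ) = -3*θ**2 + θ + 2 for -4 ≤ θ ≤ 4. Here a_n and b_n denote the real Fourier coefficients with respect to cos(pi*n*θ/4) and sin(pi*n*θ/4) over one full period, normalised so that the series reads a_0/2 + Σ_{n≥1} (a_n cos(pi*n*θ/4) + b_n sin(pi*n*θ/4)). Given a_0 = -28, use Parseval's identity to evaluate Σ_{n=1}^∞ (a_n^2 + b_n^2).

6304/15

Parseval: a_0^2/2 + Σ_{n≥1} (a_n^2+b_n^2) = 1/4 ∫_{-4}^{4} φ(θ)^2 dθ = 12184/15.
Subtract a_0^2/2 = 392: Σ (a_n^2+b_n^2) = 6304/15.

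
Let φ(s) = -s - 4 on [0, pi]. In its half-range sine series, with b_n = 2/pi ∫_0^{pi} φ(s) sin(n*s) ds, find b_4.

b_4 = 2/pi ∫_0^{pi} (-s - 4) sin(4*s) ds.
Integrating by parts (boundary term plus one more integral), an antiderivative of (-s - 4) sin(4*s) is s*cos(4*s)/4 - sin(4*s)/16 + cos(4*s); evaluating from 0 to pi: ∫_{0}^{pi} (-s - 4) sin(4*s) ds = (pi/4 + 1) - (1) = pi/4.
Hence b_4 = (2/pi)·(pi/4) = 1/2.

1/2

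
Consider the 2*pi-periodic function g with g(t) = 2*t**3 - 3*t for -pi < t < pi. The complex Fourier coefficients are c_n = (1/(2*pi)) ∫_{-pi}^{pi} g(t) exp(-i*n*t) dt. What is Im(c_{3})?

Since g is real-valued, Im(c_{3}) = -(1/(2*pi)) ∫_{-pi}^{pi} g(t) sin(3*t) dt = -b_{3}/2.
g is odd and sin(3*t) is odd, so the integrand is even: ∫_{-pi}^{pi} g(t) sin(3*t) dt = 2∫_0^{pi} g(t) sin(3*t) dt.
Integrating by parts three times (tabular method), an antiderivative of (2*t**3 - 3*t) sin(3*t) is -2*t**3*cos(3*t)/3 + 2*t**2*sin(3*t)/3 + 13*t*cos(3*t)/9 - 13*sin(3*t)/27; evaluating from 0 to pi: ∫_{0}^{pi} (2*t**3 - 3*t) sin(3*t) dt = (pi*(-13 + 6*pi**2)/9) - (0) = pi*(-13 + 6*pi**2)/9.
So ∫_{-pi}^{pi} g(t) sin(3*t) dt = 2*pi*(-13 + 6*pi**2)/9.
Hence Im(c_{3}) = (-1/(2*pi))·(2*pi*(-13 + 6*pi**2)/9) = 13/9 - 2*pi**2/3.

13/9 - 2*pi**2/3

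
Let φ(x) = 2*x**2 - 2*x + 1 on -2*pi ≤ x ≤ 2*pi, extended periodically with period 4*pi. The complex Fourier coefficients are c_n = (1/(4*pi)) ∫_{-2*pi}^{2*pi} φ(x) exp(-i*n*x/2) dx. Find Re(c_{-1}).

-16

Since φ is real-valued, Re(c_{-1}) = (1/(4*pi)) ∫_{-2*pi}^{2*pi} φ(x) cos(-x/2) dx = a_{1}/2.
Integrating by parts twice (tabular method), an antiderivative of (2*x**2 - 2*x + 1) cos(-x/2) is 4*x**2*sin(x/2) - 4*x*sin(x/2) + 16*x*cos(x/2) - 30*sin(x/2) - 8*cos(x/2); evaluating from -2*pi to 2*pi: ∫_{-2*pi}^{2*pi} (2*x**2 - 2*x + 1) cos(-x/2) dx = (8 - 32*pi) - (8 + 32*pi) = -64*pi.
Hence Re(c_{-1}) = (1/(4*pi))·(-64*pi) = -16.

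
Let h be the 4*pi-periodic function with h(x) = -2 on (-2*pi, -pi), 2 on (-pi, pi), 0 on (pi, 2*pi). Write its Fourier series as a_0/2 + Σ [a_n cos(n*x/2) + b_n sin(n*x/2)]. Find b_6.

-2/(3*pi)

b_6 = (1/(2*pi)) ∫_{-2*pi}^{2*pi} h(x) sin(3*x) dx.
Split the integral at the breakpoints.
Directly, an antiderivative of (-2) sin(3*x) is 2*cos(3*x)/3; evaluating from -2*pi to -pi: ∫_{-2*pi}^{-pi} (-2) sin(3*x) dx = (-2/3) - (2/3) = -4/3.
Directly, an antiderivative of (2) sin(3*x) is -2*cos(3*x)/3; evaluating from -pi to pi: ∫_{-pi}^{pi} (2) sin(3*x) dx = (2/3) - (2/3) = 0.
∫_{pi}^{2*pi} (0) sin(3*x) dx = 0.
Summing the pieces and multiplying by (1/(2*pi)) gives b_6 = -2/(3*pi).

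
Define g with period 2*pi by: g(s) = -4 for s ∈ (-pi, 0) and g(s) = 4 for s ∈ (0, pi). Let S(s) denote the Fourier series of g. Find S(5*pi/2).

4

s = 5*pi/2 differs from s = pi/2 by 1 full period(s), and the series is 2*pi-periodic.
g is continuous at s = pi/2 with value 4, so the series converges to 4 there.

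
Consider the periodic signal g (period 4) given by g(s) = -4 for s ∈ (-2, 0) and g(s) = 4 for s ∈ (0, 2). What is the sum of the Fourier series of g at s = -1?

-4

g is continuous at s = -1 with value -4, so the series converges to -4 there.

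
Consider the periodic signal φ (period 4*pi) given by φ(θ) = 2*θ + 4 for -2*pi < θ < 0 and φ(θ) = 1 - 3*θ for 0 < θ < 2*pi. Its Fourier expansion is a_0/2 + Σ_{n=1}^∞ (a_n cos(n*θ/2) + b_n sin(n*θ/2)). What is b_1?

-2 - 6/pi

b_1 = (1/(2*pi)) ∫_{-2*pi}^{2*pi} φ(θ) sin(θ/2) dθ.
Split the integral at the breakpoints.
Integrating by parts (boundary term plus one more integral), an antiderivative of (2*θ + 4) sin(θ/2) is -4*θ*cos(θ/2) + 8*sin(θ/2) - 8*cos(θ/2); evaluating from -2*pi to 0: ∫_{-2*pi}^{0} (2*θ + 4) sin(θ/2) dθ = (-8) - (8 - 8*pi) = -16 + 8*pi.
Integrating by parts (boundary term plus one more integral), an antiderivative of (1 - 3*θ) sin(θ/2) is 6*θ*cos(θ/2) - 12*sin(θ/2) - 2*cos(θ/2); evaluating from 0 to 2*pi: ∫_{0}^{2*pi} (1 - 3*θ) sin(θ/2) dθ = (2 - 12*pi) - (-2) = 4 - 12*pi.
Summing the pieces and multiplying by (1/(2*pi)) gives b_1 = -2 - 6/pi.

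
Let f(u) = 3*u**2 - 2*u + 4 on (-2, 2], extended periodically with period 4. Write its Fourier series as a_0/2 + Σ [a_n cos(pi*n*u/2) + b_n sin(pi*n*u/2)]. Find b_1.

-8/pi

b_1 = 1/2 ∫_{-2}^{2} f(u) sin(pi*u/2) du.
Integrating by parts twice (tabular method), an antiderivative of (3*u**2 - 2*u + 4) sin(pi*u/2) is -6*u**2*cos(pi*u/2)/pi + 24*u*sin(pi*u/2)/pi**2 + 4*u*cos(pi*u/2)/pi - 8*sin(pi*u/2)/pi**2 - 8*cos(pi*u/2)/pi + 48*cos(pi*u/2)/pi**3; evaluating from -2 to 2: ∫_{-2}^{2} (3*u**2 - 2*u + 4) sin(pi*u/2) du = (-48/pi**3 + 24/pi) - (-48/pi**3 + 40/pi) = -16/pi.
Hence b_1 = (1/2)·(-16/pi) = -8/pi.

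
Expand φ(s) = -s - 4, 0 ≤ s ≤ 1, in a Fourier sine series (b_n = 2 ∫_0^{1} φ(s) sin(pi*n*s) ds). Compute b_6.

b_6 = 2 ∫_0^{1} (-s - 4) sin(6*pi*s) ds.
Integrating by parts (boundary term plus one more integral), an antiderivative of (-s - 4) sin(6*pi*s) is s*cos(6*pi*s)/(6*pi) - sin(6*pi*s)/(36*pi**2) + 2*cos(6*pi*s)/(3*pi); evaluating from 0 to 1: ∫_{0}^{1} (-s - 4) sin(6*pi*s) ds = (5/(6*pi)) - (2/(3*pi)) = 1/(6*pi).
Hence b_6 = 2·(1/(6*pi)) = 1/(3*pi).

1/(3*pi)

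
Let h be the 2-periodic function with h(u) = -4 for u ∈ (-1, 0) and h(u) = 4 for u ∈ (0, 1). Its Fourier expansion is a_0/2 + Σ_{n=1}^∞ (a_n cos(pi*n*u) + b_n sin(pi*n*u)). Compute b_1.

b_1 = ∫_{-1}^{1} h(u) sin(pi*u) du.
h is odd and sin(pi*u) is odd, so the integrand is even and b_1 = 2 ∫_0^{1} h(u) sin(pi*u) du.
Directly, an antiderivative of (4) sin(pi*u) is -4*cos(pi*u)/pi; evaluating from 0 to 1: ∫_{0}^{1} (4) sin(pi*u) du = (4/pi) - (-4/pi) = 8/pi.
Hence b_1 = 2·(8/pi) = 16/pi.

16/pi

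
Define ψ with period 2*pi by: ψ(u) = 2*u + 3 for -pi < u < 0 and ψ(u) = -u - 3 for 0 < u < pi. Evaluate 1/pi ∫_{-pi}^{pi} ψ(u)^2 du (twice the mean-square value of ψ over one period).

-3*pi + 5*pi**2/3 + 18

1/pi ∫_{-pi}^{pi} ψ(u)^2 du = 1/pi · (pi*(-9*pi + 5*pi**2 + 54)/3) = -3*pi + 5*pi**2/3 + 18.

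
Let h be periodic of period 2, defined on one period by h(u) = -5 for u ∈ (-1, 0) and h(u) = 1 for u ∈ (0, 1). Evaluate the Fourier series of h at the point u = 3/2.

-5

u = 3/2 differs from u = -1/2 by 1 full period(s), and the series is 2-periodic.
h is continuous at u = -1/2 with value -5, so the series converges to -5 there.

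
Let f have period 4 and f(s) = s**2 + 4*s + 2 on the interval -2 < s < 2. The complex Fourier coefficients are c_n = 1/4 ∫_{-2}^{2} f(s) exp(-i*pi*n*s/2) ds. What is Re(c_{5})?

Since f is real-valued, Re(c_{5}) = 1/4 ∫_{-2}^{2} f(s) cos(5*pi*s/2) ds = a_{5}/2.
Integrating by parts twice (tabular method), an antiderivative of (s**2 + 4*s + 2) cos(5*pi*s/2) is 2*s**2*sin(5*pi*s/2)/(5*pi) + 8*s*sin(5*pi*s/2)/(5*pi) + 8*s*cos(5*pi*s/2)/(25*pi**2) - 16*sin(5*pi*s/2)/(125*pi**3) + 4*sin(5*pi*s/2)/(5*pi) + 16*cos(5*pi*s/2)/(25*pi**2); evaluating from -2 to 2: ∫_{-2}^{2} (s**2 + 4*s + 2) cos(5*pi*s/2) ds = (-32/(25*pi**2)) - (0) = -32/(25*pi**2).
Hence Re(c_{5}) = (1/4)·(-32/(25*pi**2)) = -8/(25*pi**2).

-8/(25*pi**2)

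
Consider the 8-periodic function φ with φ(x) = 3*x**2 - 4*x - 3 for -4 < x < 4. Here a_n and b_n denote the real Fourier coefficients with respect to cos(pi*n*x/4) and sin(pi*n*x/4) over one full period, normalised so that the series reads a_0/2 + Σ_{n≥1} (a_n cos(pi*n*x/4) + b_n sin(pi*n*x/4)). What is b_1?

-32/pi

b_1 = 1/4 ∫_{-4}^{4} φ(x) sin(pi*x/4) dx.
Integrating by parts twice (tabular method), an antiderivative of (3*x**2 - 4*x - 3) sin(pi*x/4) is -12*x**2*cos(pi*x/4)/pi + 96*x*sin(pi*x/4)/pi**2 + 16*x*cos(pi*x/4)/pi - 64*sin(pi*x/4)/pi**2 + 12*cos(pi*x/4)/pi + 384*cos(pi*x/4)/pi**3; evaluating from -4 to 4: ∫_{-4}^{4} (3*x**2 - 4*x - 3) sin(pi*x/4) dx = (-384/pi**3 + 116/pi) - (-384/pi**3 + 244/pi) = -128/pi.
Hence b_1 = (1/4)·(-128/pi) = -32/pi.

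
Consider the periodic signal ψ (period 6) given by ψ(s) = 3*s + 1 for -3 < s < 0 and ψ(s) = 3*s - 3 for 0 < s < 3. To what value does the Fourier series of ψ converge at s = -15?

-1

s = -15 differs from s = -3 by -2 full period(s), and the series is 6-periodic.
At s = -3 the one-sided limits are ψ(-3^-) = 6 and ψ(-3^+) = -8.
By Dirichlet's theorem the series converges to their average, [(6) + (-8)]/2 = -1.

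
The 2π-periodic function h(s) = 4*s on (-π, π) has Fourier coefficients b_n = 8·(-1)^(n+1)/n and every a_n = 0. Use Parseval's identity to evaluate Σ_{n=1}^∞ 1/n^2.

pi**2/6

Parseval: Σ b_n^2 = (1/π) ∫_{-π}^{π} h(s)^2 ds = 32*pi**2/3.
Σ b_n^2 = Σ 64/n^2, so Σ 1/n^2 = (32*pi**2/3)/64 = pi**2/6.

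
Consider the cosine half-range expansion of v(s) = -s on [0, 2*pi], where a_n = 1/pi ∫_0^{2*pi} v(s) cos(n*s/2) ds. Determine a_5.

a_5 = 1/pi ∫_0^{2*pi} (-s) cos(5*s/2) ds.
Integrating by parts (boundary term plus one more integral), an antiderivative of (-s) cos(5*s/2) is -2*s*sin(5*s/2)/5 - 4*cos(5*s/2)/25; evaluating from 0 to 2*pi: ∫_{0}^{2*pi} (-s) cos(5*s/2) ds = (4/25) - (-4/25) = 8/25.
Hence a_5 = (1/pi)·(8/25) = 8/(25*pi).

8/(25*pi)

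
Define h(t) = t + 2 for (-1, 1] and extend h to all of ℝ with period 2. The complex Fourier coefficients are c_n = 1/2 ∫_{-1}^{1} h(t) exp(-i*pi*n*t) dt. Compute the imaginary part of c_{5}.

-1/(5*pi)

Since h is real-valued, Im(c_{5}) = -1/2 ∫_{-1}^{1} h(t) sin(5*pi*t) dt = -b_{5}/2.
Integrating by parts (boundary term plus one more integral), an antiderivative of (t + 2) sin(5*pi*t) is -t*cos(5*pi*t)/(5*pi) + sin(5*pi*t)/(25*pi**2) - 2*cos(5*pi*t)/(5*pi); evaluating from -1 to 1: ∫_{-1}^{1} (t + 2) sin(5*pi*t) dt = (3/(5*pi)) - (1/(5*pi)) = 2/(5*pi).
Hence Im(c_{5}) = (-1/2)·(2/(5*pi)) = -1/(5*pi).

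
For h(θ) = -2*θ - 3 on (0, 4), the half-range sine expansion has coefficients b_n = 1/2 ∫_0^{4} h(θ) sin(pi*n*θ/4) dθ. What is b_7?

-4/pi

b_7 = 1/2 ∫_0^{4} (-2*θ - 3) sin(7*pi*θ/4) dθ.
Integrating by parts (boundary term plus one more integral), an antiderivative of (-2*θ - 3) sin(7*pi*θ/4) is 8*θ*cos(7*pi*θ/4)/(7*pi) - 32*sin(7*pi*θ/4)/(49*pi**2) + 12*cos(7*pi*θ/4)/(7*pi); evaluating from 0 to 4: ∫_{0}^{4} (-2*θ - 3) sin(7*pi*θ/4) dθ = (-44/(7*pi)) - (12/(7*pi)) = -8/pi.
Hence b_7 = (1/2)·(-8/pi) = -4/pi.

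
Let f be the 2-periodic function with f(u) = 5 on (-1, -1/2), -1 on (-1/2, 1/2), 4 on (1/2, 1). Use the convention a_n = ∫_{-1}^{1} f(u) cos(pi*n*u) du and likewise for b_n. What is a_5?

a_5 = ∫_{-1}^{1} f(u) cos(5*pi*u) du.
Split the integral at the breakpoints.
Directly, an antiderivative of (5) cos(5*pi*u) is sin(5*pi*u)/pi; evaluating from -1 to -1/2: ∫_{-1}^{-1/2} (5) cos(5*pi*u) du = (-1/pi) - (0) = -1/pi.
Directly, an antiderivative of (-1) cos(5*pi*u) is -sin(5*pi*u)/(5*pi); evaluating from -1/2 to 1/2: ∫_{-1/2}^{1/2} (-1) cos(5*pi*u) du = (-1/(5*pi)) - (1/(5*pi)) = -2/(5*pi).
Directly, an antiderivative of (4) cos(5*pi*u) is 4*sin(5*pi*u)/(5*pi); evaluating from 1/2 to 1: ∫_{1/2}^{1} (4) cos(5*pi*u) du = (0) - (4/(5*pi)) = -4/(5*pi).
Summing the pieces gives a_5 = -11/(5*pi).

-11/(5*pi)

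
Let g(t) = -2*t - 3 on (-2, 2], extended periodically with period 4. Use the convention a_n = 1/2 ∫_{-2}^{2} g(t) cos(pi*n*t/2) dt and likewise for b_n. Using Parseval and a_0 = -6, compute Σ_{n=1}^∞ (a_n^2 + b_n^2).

32/3

Parseval: a_0^2/2 + Σ_{n≥1} (a_n^2+b_n^2) = 1/2 ∫_{-2}^{2} g(t)^2 dt = 86/3.
Subtract a_0^2/2 = 18: Σ (a_n^2+b_n^2) = 32/3.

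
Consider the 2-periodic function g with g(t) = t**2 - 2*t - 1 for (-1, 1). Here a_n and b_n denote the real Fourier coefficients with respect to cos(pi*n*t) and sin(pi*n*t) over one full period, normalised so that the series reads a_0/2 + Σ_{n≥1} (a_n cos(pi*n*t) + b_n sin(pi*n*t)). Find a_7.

-4/(49*pi**2)

a_7 = ∫_{-1}^{1} g(t) cos(7*pi*t) dt.
Integrating by parts twice (tabular method), an antiderivative of (t**2 - 2*t - 1) cos(7*pi*t) is t**2*sin(7*pi*t)/(7*pi) - 2*t*sin(7*pi*t)/(7*pi) + 2*t*cos(7*pi*t)/(49*pi**2) - sin(7*pi*t)/(7*pi) - 2*sin(7*pi*t)/(343*pi**3) - 2*cos(7*pi*t)/(49*pi**2); evaluating from -1 to 1: ∫_{-1}^{1} (t**2 - 2*t - 1) cos(7*pi*t) dt = (0) - (4/(49*pi**2)) = -4/(49*pi**2).
Hence a_7 = -4/(49*pi**2).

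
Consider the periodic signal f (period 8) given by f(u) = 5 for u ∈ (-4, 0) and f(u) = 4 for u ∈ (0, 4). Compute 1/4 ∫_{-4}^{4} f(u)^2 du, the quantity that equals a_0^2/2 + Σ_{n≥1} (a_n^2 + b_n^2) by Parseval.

41

1/4 ∫_{-4}^{4} f(u)^2 du = 1/4 · (164) = 41.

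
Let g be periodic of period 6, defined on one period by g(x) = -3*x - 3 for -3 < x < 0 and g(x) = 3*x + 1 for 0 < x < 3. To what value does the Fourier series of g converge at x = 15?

x = 15 differs from x = 3 by 2 full period(s), and the series is 6-periodic.
At x = 3 the one-sided limits are g(3^-) = 10 and g(3^+) = 6.
By Dirichlet's theorem the series converges to their average, [(10) + (6)]/2 = 8.

8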